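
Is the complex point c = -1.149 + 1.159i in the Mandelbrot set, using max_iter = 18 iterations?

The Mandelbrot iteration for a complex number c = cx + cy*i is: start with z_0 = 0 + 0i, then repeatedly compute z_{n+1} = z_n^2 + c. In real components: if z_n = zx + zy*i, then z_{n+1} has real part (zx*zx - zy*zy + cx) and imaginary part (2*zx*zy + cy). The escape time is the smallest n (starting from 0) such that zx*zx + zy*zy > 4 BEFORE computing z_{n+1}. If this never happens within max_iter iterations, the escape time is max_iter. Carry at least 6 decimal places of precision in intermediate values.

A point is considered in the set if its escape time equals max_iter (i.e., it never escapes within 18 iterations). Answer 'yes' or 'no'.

z_0 = 0 + 0i, c = -1.1490 + 1.1590i
Iter 1: z = -1.1490 + 1.1590i, |z|^2 = 2.6635
Iter 2: z = -1.1721 + -1.5044i, |z|^2 = 3.6369
Iter 3: z = -2.0384 + 4.6855i, |z|^2 = 26.1091
Escaped at iteration 3

Answer: no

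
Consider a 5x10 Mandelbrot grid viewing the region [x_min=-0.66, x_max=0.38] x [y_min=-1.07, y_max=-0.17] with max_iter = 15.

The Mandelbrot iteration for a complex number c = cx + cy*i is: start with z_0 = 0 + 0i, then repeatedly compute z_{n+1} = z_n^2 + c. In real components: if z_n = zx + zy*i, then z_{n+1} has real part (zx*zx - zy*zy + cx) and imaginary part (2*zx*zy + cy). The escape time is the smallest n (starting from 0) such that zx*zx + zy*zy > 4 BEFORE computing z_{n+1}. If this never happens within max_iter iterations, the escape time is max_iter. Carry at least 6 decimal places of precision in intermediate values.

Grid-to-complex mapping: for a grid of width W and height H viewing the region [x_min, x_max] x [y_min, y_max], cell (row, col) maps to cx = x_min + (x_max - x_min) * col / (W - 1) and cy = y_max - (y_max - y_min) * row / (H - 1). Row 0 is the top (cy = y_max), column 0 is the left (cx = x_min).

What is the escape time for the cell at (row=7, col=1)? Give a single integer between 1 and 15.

Answer: 5

Derivation:
z_0 = 0 + 0i, c = -0.4000 + -0.8700i
Iter 1: z = -0.4000 + -0.8700i, |z|^2 = 0.9169
Iter 2: z = -0.9969 + -0.1740i, |z|^2 = 1.0241
Iter 3: z = 0.5635 + -0.5231i, |z|^2 = 0.5912
Iter 4: z = -0.3560 + -1.4595i, |z|^2 = 2.2570
Iter 5: z = -2.4035 + 0.1693i, |z|^2 = 5.8055
Escaped at iteration 5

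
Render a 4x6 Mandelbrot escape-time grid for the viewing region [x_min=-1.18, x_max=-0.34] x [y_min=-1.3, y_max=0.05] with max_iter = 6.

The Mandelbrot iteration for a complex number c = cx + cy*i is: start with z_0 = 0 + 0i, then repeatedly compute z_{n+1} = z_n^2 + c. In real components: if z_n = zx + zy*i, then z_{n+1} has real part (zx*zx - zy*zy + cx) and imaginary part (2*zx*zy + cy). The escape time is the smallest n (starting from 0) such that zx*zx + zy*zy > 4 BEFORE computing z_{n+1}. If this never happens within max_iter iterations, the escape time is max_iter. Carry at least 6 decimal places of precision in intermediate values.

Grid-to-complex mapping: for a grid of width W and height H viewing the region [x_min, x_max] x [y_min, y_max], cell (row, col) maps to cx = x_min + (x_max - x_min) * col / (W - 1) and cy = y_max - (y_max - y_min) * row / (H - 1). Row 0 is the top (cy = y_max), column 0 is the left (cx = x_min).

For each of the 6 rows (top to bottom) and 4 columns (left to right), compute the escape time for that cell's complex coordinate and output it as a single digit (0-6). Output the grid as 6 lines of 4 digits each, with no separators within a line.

(row=0, col=0): c = -1.1800 + 0.0500i → escape time 6
(row=0, col=1): c = -0.9000 + 0.0500i → escape time 6
(row=0, col=2): c = -0.6200 + 0.0500i → escape time 6
(row=0, col=3): c = -0.3400 + 0.0500i → escape time 6
(row=1, col=0): c = -1.1800 + -0.2200i → escape time 6
(row=1, col=1): c = -0.9000 + -0.2200i → escape time 6
(row=1, col=2): c = -0.6200 + -0.2200i → escape time 6
(row=1, col=3): c = -0.3400 + -0.2200i → escape time 6
(row=2, col=0): c = -1.1800 + -0.4900i → escape time 5
(row=2, col=1): c = -0.9000 + -0.4900i → escape time 5
(row=2, col=2): c = -0.6200 + -0.4900i → escape time 6
(row=2, col=3): c = -0.3400 + -0.4900i → escape time 6
(row=3, col=0): c = -1.1800 + -0.7600i → escape time 3
(row=3, col=1): c = -0.9000 + -0.7600i → escape time 4
(row=3, col=2): c = -0.6200 + -0.7600i → escape time 5
(row=3, col=3): c = -0.3400 + -0.7600i → escape time 6
(row=4, col=0): c = -1.1800 + -1.0300i → escape time 3
(row=4, col=1): c = -0.9000 + -1.0300i → escape time 3
(row=4, col=2): c = -0.6200 + -1.0300i → escape time 4
(row=4, col=3): c = -0.3400 + -1.0300i → escape time 5
(row=5, col=0): c = -1.1800 + -1.3000i → escape time 2
(row=5, col=1): c = -0.9000 + -1.3000i → escape time 2
(row=5, col=2): c = -0.6200 + -1.3000i → escape time 3
(row=5, col=3): c = -0.3400 + -1.3000i → escape time 3

Answer: 6666
6666
5566
3456
3345
2233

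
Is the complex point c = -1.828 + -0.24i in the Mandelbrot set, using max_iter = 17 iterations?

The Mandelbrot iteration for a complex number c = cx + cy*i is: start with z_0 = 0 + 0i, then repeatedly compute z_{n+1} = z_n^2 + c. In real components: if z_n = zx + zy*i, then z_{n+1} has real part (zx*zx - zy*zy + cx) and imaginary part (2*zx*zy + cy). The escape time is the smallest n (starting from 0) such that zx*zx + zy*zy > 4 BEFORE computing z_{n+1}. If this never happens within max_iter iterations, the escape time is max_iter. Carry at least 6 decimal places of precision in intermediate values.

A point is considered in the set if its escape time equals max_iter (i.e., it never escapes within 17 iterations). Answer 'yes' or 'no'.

Answer: no

Derivation:
z_0 = 0 + 0i, c = -1.8280 + -0.2400i
Iter 1: z = -1.8280 + -0.2400i, |z|^2 = 3.3992
Iter 2: z = 1.4560 + 0.6374i, |z|^2 = 2.5262
Iter 3: z = -0.1144 + 1.6162i, |z|^2 = 2.6252
Iter 4: z = -4.4270 + -0.6099i, |z|^2 = 19.9705
Escaped at iteration 4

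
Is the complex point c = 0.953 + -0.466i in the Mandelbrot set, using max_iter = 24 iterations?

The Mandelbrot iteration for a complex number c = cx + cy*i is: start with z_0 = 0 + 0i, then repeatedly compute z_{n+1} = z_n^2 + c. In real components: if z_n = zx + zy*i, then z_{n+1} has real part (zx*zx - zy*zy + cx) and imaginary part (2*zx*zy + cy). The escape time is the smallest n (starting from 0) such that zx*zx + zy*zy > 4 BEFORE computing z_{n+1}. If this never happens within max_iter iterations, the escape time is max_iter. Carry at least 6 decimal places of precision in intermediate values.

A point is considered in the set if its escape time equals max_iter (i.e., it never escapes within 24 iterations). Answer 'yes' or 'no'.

z_0 = 0 + 0i, c = 0.9530 + -0.4660i
Iter 1: z = 0.9530 + -0.4660i, |z|^2 = 1.1254
Iter 2: z = 1.6441 + -1.3542i, |z|^2 = 4.5368
Escaped at iteration 2

Answer: no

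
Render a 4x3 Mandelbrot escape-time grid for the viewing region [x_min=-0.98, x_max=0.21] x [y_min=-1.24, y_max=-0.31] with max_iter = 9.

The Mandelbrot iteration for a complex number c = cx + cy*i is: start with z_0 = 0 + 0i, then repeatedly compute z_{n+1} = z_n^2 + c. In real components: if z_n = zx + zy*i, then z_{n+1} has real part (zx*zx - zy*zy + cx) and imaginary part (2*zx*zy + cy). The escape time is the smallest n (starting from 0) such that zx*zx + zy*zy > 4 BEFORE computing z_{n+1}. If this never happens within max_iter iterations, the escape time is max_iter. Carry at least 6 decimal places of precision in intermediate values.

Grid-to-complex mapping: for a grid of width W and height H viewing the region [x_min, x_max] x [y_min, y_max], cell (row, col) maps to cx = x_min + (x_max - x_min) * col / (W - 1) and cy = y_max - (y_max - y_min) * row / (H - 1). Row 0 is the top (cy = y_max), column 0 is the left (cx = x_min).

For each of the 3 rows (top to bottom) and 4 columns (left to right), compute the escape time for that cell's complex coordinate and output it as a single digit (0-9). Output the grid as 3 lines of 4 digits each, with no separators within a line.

(row=0, col=0): c = -0.9800 + -0.3100i → escape time 9
(row=0, col=1): c = -0.5833 + -0.3100i → escape time 9
(row=0, col=2): c = -0.1867 + -0.3100i → escape time 9
(row=0, col=3): c = 0.2100 + -0.3100i → escape time 9
(row=1, col=0): c = -0.9800 + -0.7750i → escape time 3
(row=1, col=1): c = -0.5833 + -0.7750i → escape time 5
(row=1, col=2): c = -0.1867 + -0.7750i → escape time 9
(row=1, col=3): c = 0.2100 + -0.7750i → escape time 5
(row=2, col=0): c = -0.9800 + -1.2400i → escape time 3
(row=2, col=1): c = -0.5833 + -1.2400i → escape time 3
(row=2, col=2): c = -0.1867 + -1.2400i → escape time 3
(row=2, col=3): c = 0.2100 + -1.2400i → escape time 2

Answer: 9999
3595
3332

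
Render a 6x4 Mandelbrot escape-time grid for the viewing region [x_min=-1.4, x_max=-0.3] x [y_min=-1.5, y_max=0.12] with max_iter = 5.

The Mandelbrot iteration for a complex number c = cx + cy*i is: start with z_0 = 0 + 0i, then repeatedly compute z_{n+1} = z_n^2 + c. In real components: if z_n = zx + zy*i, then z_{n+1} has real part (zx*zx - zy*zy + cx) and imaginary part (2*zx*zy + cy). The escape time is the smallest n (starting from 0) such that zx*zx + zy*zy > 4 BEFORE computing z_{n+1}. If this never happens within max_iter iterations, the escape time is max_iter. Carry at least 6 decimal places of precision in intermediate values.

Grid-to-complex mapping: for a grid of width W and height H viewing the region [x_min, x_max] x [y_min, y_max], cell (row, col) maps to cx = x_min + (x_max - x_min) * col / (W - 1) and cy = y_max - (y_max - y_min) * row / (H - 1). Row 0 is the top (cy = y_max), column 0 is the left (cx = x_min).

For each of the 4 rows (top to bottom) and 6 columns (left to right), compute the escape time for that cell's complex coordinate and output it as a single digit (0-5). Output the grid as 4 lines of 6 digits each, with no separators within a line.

(row=0, col=0): c = -1.4000 + 0.1200i → escape time 5
(row=0, col=1): c = -1.1800 + 0.1200i → escape time 5
(row=0, col=2): c = -0.9600 + 0.1200i → escape time 5
(row=0, col=3): c = -0.7400 + 0.1200i → escape time 5
(row=0, col=4): c = -0.5200 + 0.1200i → escape time 5
(row=0, col=5): c = -0.3000 + 0.1200i → escape time 5
(row=1, col=0): c = -1.4000 + -0.4200i → escape time 4
(row=1, col=1): c = -1.1800 + -0.4200i → escape time 5
(row=1, col=2): c = -0.9600 + -0.4200i → escape time 5
(row=1, col=3): c = -0.7400 + -0.4200i → escape time 5
(row=1, col=4): c = -0.5200 + -0.4200i → escape time 5
(row=1, col=5): c = -0.3000 + -0.4200i → escape time 5
(row=2, col=0): c = -1.4000 + -0.9600i → escape time 3
(row=2, col=1): c = -1.1800 + -0.9600i → escape time 3
(row=2, col=2): c = -0.9600 + -0.9600i → escape time 3
(row=2, col=3): c = -0.7400 + -0.9600i → escape time 3
(row=2, col=4): c = -0.5200 + -0.9600i → escape time 4
(row=2, col=5): c = -0.3000 + -0.9600i → escape time 5
(row=3, col=0): c = -1.4000 + -1.5000i → escape time 1
(row=3, col=1): c = -1.1800 + -1.5000i → escape time 2
(row=3, col=2): c = -0.9600 + -1.5000i → escape time 2
(row=3, col=3): c = -0.7400 + -1.5000i → escape time 2
(row=3, col=4): c = -0.5200 + -1.5000i → escape time 2
(row=3, col=5): c = -0.3000 + -1.5000i → escape time 2

Answer: 555555
455555
333345
122222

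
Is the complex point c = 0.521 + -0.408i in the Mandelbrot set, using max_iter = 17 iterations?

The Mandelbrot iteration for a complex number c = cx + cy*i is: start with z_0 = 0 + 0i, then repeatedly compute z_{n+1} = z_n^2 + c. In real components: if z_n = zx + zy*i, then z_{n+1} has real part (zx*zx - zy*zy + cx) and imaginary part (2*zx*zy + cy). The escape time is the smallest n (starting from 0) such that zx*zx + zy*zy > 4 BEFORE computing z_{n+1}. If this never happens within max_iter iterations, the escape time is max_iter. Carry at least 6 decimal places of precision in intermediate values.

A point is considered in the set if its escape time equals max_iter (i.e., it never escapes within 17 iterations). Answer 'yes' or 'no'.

Answer: no

Derivation:
z_0 = 0 + 0i, c = 0.5210 + -0.4080i
Iter 1: z = 0.5210 + -0.4080i, |z|^2 = 0.4379
Iter 2: z = 0.6260 + -0.8331i, |z|^2 = 1.0860
Iter 3: z = 0.2187 + -1.4510i, |z|^2 = 2.1534
Iter 4: z = -1.5367 + -1.0428i, |z|^2 = 3.4488
Iter 5: z = 1.7950 + 2.7969i, |z|^2 = 11.0447
Escaped at iteration 5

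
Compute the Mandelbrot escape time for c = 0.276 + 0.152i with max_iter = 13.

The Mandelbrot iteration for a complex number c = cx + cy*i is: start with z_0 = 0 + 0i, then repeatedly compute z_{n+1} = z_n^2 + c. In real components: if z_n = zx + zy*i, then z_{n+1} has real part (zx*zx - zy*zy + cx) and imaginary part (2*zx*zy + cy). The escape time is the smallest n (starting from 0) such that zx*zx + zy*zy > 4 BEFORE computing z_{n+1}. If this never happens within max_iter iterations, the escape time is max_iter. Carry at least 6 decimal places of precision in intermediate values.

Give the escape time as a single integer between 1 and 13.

Answer: 13

Derivation:
z_0 = 0 + 0i, c = 0.2760 + 0.1520i
Iter 1: z = 0.2760 + 0.1520i, |z|^2 = 0.0993
Iter 2: z = 0.3291 + 0.2359i, |z|^2 = 0.1639
Iter 3: z = 0.3286 + 0.3073i, |z|^2 = 0.2024
Iter 4: z = 0.2896 + 0.3540i, |z|^2 = 0.2091
Iter 5: z = 0.2346 + 0.3570i, |z|^2 = 0.1825
Iter 6: z = 0.2036 + 0.3195i, |z|^2 = 0.1435
Iter 7: z = 0.2154 + 0.2821i, |z|^2 = 0.1260
Iter 8: z = 0.2428 + 0.2735i, |z|^2 = 0.1338
Iter 9: z = 0.2602 + 0.2848i, |z|^2 = 0.1488
Iter 10: z = 0.2626 + 0.3002i, |z|^2 = 0.1591
Iter 11: z = 0.2548 + 0.3096i, |z|^2 = 0.1608
Iter 12: z = 0.2451 + 0.3098i, |z|^2 = 0.1560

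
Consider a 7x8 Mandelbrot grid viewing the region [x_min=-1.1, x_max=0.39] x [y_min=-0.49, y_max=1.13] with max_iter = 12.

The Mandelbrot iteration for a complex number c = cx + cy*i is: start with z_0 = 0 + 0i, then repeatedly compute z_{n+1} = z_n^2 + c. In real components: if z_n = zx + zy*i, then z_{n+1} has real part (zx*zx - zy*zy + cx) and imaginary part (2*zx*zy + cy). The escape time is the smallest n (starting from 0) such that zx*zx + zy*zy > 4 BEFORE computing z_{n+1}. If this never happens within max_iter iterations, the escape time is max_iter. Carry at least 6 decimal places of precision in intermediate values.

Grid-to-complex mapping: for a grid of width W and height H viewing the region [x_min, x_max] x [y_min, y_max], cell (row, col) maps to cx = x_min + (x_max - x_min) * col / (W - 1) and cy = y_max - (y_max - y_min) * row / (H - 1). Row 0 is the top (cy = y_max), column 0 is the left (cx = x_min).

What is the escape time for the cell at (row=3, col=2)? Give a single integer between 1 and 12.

z_0 = 0 + 0i, c = -0.6033 + 0.4357i
Iter 1: z = -0.6033 + 0.4357i, |z|^2 = 0.5539
Iter 2: z = -0.4292 + -0.0900i, |z|^2 = 0.1923
Iter 3: z = -0.4273 + 0.5130i, |z|^2 = 0.4457
Iter 4: z = -0.6840 + -0.0027i, |z|^2 = 0.4678
Iter 5: z = -0.1355 + 0.4393i, |z|^2 = 0.2114
Iter 6: z = -0.7780 + 0.3166i, |z|^2 = 0.7055
Iter 7: z = -0.0983 + -0.0569i, |z|^2 = 0.0129
Iter 8: z = -0.5969 + 0.4469i, |z|^2 = 0.5560
Iter 9: z = -0.4468 + -0.0978i, |z|^2 = 0.2092
Iter 10: z = -0.4133 + 0.5231i, |z|^2 = 0.4445
Iter 11: z = -0.7062 + 0.0033i, |z|^2 = 0.4987

Answer: 12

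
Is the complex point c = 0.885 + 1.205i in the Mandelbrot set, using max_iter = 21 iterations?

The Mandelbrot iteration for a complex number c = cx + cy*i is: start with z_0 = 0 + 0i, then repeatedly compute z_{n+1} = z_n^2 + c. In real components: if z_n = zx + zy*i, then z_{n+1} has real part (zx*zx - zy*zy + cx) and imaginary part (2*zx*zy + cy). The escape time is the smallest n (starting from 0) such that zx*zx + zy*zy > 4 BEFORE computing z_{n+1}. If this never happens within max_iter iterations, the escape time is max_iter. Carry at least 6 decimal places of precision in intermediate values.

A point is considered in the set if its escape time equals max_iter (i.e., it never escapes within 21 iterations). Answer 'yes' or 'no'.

z_0 = 0 + 0i, c = 0.8850 + 1.2050i
Iter 1: z = 0.8850 + 1.2050i, |z|^2 = 2.2353
Iter 2: z = 0.2162 + 3.3379i, |z|^2 = 11.1880
Escaped at iteration 2

Answer: no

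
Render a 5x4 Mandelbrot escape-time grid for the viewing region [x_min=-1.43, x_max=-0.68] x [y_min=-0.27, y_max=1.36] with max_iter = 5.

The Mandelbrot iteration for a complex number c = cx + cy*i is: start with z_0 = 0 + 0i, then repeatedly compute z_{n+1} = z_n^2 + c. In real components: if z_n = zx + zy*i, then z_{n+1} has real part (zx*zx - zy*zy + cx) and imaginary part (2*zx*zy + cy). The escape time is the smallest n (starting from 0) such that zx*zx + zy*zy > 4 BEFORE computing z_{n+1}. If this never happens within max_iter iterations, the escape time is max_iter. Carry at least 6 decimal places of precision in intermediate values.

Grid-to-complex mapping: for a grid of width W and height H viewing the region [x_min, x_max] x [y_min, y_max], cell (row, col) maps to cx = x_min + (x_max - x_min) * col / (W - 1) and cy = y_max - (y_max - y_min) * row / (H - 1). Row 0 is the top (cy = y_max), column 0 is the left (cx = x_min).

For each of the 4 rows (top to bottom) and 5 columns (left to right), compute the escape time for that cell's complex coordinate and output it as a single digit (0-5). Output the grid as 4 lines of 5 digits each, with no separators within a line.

Answer: 22222
33344
55555
55555

Derivation:
(row=0, col=0): c = -1.4300 + 1.3600i → escape time 2
(row=0, col=1): c = -1.2425 + 1.3600i → escape time 2
(row=0, col=2): c = -1.0550 + 1.3600i → escape time 2
(row=0, col=3): c = -0.8675 + 1.3600i → escape time 2
(row=0, col=4): c = -0.6800 + 1.3600i → escape time 2
(row=1, col=0): c = -1.4300 + 0.8167i → escape time 3
(row=1, col=1): c = -1.2425 + 0.8167i → escape time 3
(row=1, col=2): c = -1.0550 + 0.8167i → escape time 3
(row=1, col=3): c = -0.8675 + 0.8167i → escape time 4
(row=1, col=4): c = -0.6800 + 0.8167i → escape time 4
(row=2, col=0): c = -1.4300 + 0.2733i → escape time 5
(row=2, col=1): c = -1.2425 + 0.2733i → escape time 5
(row=2, col=2): c = -1.0550 + 0.2733i → escape time 5
(row=2, col=3): c = -0.8675 + 0.2733i → escape time 5
(row=2, col=4): c = -0.6800 + 0.2733i → escape time 5
(row=3, col=0): c = -1.4300 + -0.2700i → escape time 5
(row=3, col=1): c = -1.2425 + -0.2700i → escape time 5
(row=3, col=2): c = -1.0550 + -0.2700i → escape time 5
(row=3, col=3): c = -0.8675 + -0.2700i → escape time 5
(row=3, col=4): c = -0.6800 + -0.2700i → escape time 5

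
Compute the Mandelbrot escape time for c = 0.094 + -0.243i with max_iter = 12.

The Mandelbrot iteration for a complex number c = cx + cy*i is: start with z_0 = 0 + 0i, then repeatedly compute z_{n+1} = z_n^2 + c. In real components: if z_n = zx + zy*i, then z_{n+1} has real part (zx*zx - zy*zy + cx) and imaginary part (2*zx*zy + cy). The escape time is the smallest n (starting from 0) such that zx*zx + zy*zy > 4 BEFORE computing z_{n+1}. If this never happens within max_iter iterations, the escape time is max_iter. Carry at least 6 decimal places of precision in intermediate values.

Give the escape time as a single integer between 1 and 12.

Answer: 12

Derivation:
z_0 = 0 + 0i, c = 0.0940 + -0.2430i
Iter 1: z = 0.0940 + -0.2430i, |z|^2 = 0.0679
Iter 2: z = 0.0438 + -0.2887i, |z|^2 = 0.0853
Iter 3: z = 0.0126 + -0.2683i, |z|^2 = 0.0721
Iter 4: z = 0.0222 + -0.2497i, |z|^2 = 0.0629
Iter 5: z = 0.0321 + -0.2541i, |z|^2 = 0.0656
Iter 6: z = 0.0305 + -0.2593i, |z|^2 = 0.0682
Iter 7: z = 0.0277 + -0.2588i, |z|^2 = 0.0677
Iter 8: z = 0.0278 + -0.2573i, |z|^2 = 0.0670
Iter 9: z = 0.0286 + -0.2573i, |z|^2 = 0.0670
Iter 10: z = 0.0286 + -0.2577i, |z|^2 = 0.0672
Iter 11: z = 0.0284 + -0.2577i, |z|^2 = 0.0672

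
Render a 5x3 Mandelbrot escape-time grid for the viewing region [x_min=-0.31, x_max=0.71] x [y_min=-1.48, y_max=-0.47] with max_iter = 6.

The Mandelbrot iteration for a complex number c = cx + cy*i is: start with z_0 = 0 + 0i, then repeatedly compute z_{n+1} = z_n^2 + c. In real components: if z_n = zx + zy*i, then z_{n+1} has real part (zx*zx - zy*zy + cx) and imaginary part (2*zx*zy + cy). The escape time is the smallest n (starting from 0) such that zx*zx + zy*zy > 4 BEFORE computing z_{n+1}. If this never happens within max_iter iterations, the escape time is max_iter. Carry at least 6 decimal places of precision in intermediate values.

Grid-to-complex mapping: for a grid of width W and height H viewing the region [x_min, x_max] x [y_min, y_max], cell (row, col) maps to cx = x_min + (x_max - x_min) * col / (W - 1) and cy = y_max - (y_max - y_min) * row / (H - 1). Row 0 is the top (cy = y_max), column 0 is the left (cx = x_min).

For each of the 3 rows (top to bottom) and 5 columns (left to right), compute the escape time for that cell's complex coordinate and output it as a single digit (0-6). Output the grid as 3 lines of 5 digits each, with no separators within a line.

Answer: 66663
56432
22222

Derivation:
(row=0, col=0): c = -0.3100 + -0.4700i → escape time 6
(row=0, col=1): c = -0.0550 + -0.4700i → escape time 6
(row=0, col=2): c = 0.2000 + -0.4700i → escape time 6
(row=0, col=3): c = 0.4550 + -0.4700i → escape time 6
(row=0, col=4): c = 0.7100 + -0.4700i → escape time 3
(row=1, col=0): c = -0.3100 + -0.9750i → escape time 5
(row=1, col=1): c = -0.0550 + -0.9750i → escape time 6
(row=1, col=2): c = 0.2000 + -0.9750i → escape time 4
(row=1, col=3): c = 0.4550 + -0.9750i → escape time 3
(row=1, col=4): c = 0.7100 + -0.9750i → escape time 2
(row=2, col=0): c = -0.3100 + -1.4800i → escape time 2
(row=2, col=1): c = -0.0550 + -1.4800i → escape time 2
(row=2, col=2): c = 0.2000 + -1.4800i → escape time 2
(row=2, col=3): c = 0.4550 + -1.4800i → escape time 2
(row=2, col=4): c = 0.7100 + -1.4800i → escape time 2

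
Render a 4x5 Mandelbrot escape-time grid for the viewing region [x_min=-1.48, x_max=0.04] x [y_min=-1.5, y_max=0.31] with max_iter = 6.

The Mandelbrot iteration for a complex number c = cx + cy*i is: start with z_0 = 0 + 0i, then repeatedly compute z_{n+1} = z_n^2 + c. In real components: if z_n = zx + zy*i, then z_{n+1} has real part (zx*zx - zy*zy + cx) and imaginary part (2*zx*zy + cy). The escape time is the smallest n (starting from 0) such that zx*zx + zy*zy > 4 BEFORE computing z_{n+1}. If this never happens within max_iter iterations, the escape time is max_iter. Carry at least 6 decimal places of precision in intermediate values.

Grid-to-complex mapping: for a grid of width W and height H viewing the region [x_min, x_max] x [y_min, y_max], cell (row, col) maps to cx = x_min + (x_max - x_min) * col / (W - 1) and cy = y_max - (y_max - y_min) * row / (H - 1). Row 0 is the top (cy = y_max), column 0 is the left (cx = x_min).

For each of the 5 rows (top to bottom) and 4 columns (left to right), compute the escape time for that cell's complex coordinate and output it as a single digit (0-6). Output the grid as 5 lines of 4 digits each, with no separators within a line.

Answer: 5666
6666
3566
2344
1222

Derivation:
(row=0, col=0): c = -1.4800 + 0.3100i → escape time 5
(row=0, col=1): c = -0.9733 + 0.3100i → escape time 6
(row=0, col=2): c = -0.4667 + 0.3100i → escape time 6
(row=0, col=3): c = 0.0400 + 0.3100i → escape time 6
(row=1, col=0): c = -1.4800 + -0.1425i → escape time 6
(row=1, col=1): c = -0.9733 + -0.1425i → escape time 6
(row=1, col=2): c = -0.4667 + -0.1425i → escape time 6
(row=1, col=3): c = 0.0400 + -0.1425i → escape time 6
(row=2, col=0): c = -1.4800 + -0.5950i → escape time 3
(row=2, col=1): c = -0.9733 + -0.5950i → escape time 5
(row=2, col=2): c = -0.4667 + -0.5950i → escape time 6
(row=2, col=3): c = 0.0400 + -0.5950i → escape time 6
(row=3, col=0): c = -1.4800 + -1.0475i → escape time 2
(row=3, col=1): c = -0.9733 + -1.0475i → escape time 3
(row=3, col=2): c = -0.4667 + -1.0475i → escape time 4
(row=3, col=3): c = 0.0400 + -1.0475i → escape time 4
(row=4, col=0): c = -1.4800 + -1.5000i → escape time 1
(row=4, col=1): c = -0.9733 + -1.5000i → escape time 2
(row=4, col=2): c = -0.4667 + -1.5000i → escape time 2
(row=4, col=3): c = 0.0400 + -1.5000i → escape time 2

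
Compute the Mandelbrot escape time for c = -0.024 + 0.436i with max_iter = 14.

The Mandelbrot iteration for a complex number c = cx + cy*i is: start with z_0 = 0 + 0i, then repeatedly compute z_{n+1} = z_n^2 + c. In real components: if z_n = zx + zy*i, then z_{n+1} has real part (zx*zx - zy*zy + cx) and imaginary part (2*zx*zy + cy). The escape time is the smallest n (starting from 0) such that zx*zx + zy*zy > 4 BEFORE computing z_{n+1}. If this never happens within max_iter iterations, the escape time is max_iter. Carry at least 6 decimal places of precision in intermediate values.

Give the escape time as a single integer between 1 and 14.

z_0 = 0 + 0i, c = -0.0240 + 0.4360i
Iter 1: z = -0.0240 + 0.4360i, |z|^2 = 0.1907
Iter 2: z = -0.2135 + 0.4151i, |z|^2 = 0.2179
Iter 3: z = -0.1507 + 0.2587i, |z|^2 = 0.0897
Iter 4: z = -0.0682 + 0.3580i, |z|^2 = 0.1328
Iter 5: z = -0.1475 + 0.3871i, |z|^2 = 0.1716
Iter 6: z = -0.1521 + 0.3218i, |z|^2 = 0.1267
Iter 7: z = -0.1044 + 0.3381i, |z|^2 = 0.1252
Iter 8: z = -0.1274 + 0.3654i, |z|^2 = 0.1498
Iter 9: z = -0.1413 + 0.3429i, |z|^2 = 0.1375
Iter 10: z = -0.1216 + 0.3391i, |z|^2 = 0.1298
Iter 11: z = -0.1242 + 0.3535i, |z|^2 = 0.1404
Iter 12: z = -0.1335 + 0.3482i, |z|^2 = 0.1391
Iter 13: z = -0.1274 + 0.3430i, |z|^2 = 0.1339

Answer: 14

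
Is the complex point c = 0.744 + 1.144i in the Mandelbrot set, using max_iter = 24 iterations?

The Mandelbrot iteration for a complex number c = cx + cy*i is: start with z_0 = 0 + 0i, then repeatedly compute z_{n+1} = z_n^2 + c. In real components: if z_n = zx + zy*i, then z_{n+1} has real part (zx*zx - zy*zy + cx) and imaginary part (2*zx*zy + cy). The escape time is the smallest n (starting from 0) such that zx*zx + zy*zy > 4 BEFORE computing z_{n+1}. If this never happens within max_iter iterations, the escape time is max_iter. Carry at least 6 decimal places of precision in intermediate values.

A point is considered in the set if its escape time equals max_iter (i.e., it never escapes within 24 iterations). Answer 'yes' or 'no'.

Answer: no

Derivation:
z_0 = 0 + 0i, c = 0.7440 + 1.1440i
Iter 1: z = 0.7440 + 1.1440i, |z|^2 = 1.8623
Iter 2: z = -0.0112 + 2.8463i, |z|^2 = 8.1014
Escaped at iteration 2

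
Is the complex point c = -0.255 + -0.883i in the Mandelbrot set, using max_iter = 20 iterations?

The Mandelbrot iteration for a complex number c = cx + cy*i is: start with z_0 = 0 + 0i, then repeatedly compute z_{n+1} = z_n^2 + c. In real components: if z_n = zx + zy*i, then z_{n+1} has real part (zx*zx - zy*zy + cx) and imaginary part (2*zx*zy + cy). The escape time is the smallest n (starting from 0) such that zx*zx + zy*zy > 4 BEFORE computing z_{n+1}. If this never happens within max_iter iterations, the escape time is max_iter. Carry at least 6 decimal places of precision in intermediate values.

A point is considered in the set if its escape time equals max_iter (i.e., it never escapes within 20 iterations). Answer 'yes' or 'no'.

Answer: no

Derivation:
z_0 = 0 + 0i, c = -0.2550 + -0.8830i
Iter 1: z = -0.2550 + -0.8830i, |z|^2 = 0.8447
Iter 2: z = -0.9697 + -0.4327i, |z|^2 = 1.1275
Iter 3: z = 0.4980 + -0.0439i, |z|^2 = 0.2500
Iter 4: z = -0.0089 + -0.9267i, |z|^2 = 0.8589
Iter 5: z = -1.1138 + -0.8665i, |z|^2 = 1.9914
Iter 6: z = 0.2346 + 1.0473i, |z|^2 = 1.1518
Iter 7: z = -1.2967 + -0.3917i, |z|^2 = 1.8349
Iter 8: z = 1.2730 + 0.1328i, |z|^2 = 1.6383
Iter 9: z = 1.3480 + -0.5450i, |z|^2 = 2.1142
Iter 10: z = 1.2652 + -2.3523i, |z|^2 = 7.1339
Escaped at iteration 10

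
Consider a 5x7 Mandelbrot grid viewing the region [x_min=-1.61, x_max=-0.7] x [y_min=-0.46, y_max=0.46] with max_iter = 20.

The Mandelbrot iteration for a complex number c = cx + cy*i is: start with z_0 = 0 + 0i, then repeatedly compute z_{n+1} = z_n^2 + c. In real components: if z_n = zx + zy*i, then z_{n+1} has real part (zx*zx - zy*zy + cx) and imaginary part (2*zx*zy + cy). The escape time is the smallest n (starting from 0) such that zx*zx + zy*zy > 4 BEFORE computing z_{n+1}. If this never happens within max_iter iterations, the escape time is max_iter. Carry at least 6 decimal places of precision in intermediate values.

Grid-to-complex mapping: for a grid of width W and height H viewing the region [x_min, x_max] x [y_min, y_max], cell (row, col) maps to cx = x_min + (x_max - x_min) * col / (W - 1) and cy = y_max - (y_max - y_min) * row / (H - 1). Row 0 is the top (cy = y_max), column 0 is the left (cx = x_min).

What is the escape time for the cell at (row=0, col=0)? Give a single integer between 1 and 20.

z_0 = 0 + 0i, c = -1.6100 + 0.4600i
Iter 1: z = -1.6100 + 0.4600i, |z|^2 = 2.8037
Iter 2: z = 0.7705 + -1.0212i, |z|^2 = 1.6365
Iter 3: z = -2.0592 + -1.1137i, |z|^2 = 5.4805
Escaped at iteration 3

Answer: 3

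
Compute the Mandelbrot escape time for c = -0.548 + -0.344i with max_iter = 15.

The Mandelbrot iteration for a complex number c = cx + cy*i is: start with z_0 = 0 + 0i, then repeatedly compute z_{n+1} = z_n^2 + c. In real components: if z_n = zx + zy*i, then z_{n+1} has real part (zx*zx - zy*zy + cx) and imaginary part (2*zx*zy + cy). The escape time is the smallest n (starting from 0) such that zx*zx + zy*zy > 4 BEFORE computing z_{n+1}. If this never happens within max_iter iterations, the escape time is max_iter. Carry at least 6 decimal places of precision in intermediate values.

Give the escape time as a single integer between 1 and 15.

z_0 = 0 + 0i, c = -0.5480 + -0.3440i
Iter 1: z = -0.5480 + -0.3440i, |z|^2 = 0.4186
Iter 2: z = -0.3660 + 0.0330i, |z|^2 = 0.1351
Iter 3: z = -0.4151 + -0.3682i, |z|^2 = 0.3079
Iter 4: z = -0.5112 + -0.0383i, |z|^2 = 0.2628
Iter 5: z = -0.2881 + -0.3048i, |z|^2 = 0.1759
Iter 6: z = -0.5579 + -0.1684i, |z|^2 = 0.3396
Iter 7: z = -0.2651 + -0.1561i, |z|^2 = 0.0947
Iter 8: z = -0.5021 + -0.2612i, |z|^2 = 0.3203
Iter 9: z = -0.3641 + -0.0817i, |z|^2 = 0.1393
Iter 10: z = -0.4221 + -0.2845i, |z|^2 = 0.2591
Iter 11: z = -0.4508 + -0.1038i, |z|^2 = 0.2140
Iter 12: z = -0.3556 + -0.2504i, |z|^2 = 0.1891
Iter 13: z = -0.4843 + -0.1659i, |z|^2 = 0.2621
Iter 14: z = -0.3410 + -0.1833i, |z|^2 = 0.1499

Answer: 15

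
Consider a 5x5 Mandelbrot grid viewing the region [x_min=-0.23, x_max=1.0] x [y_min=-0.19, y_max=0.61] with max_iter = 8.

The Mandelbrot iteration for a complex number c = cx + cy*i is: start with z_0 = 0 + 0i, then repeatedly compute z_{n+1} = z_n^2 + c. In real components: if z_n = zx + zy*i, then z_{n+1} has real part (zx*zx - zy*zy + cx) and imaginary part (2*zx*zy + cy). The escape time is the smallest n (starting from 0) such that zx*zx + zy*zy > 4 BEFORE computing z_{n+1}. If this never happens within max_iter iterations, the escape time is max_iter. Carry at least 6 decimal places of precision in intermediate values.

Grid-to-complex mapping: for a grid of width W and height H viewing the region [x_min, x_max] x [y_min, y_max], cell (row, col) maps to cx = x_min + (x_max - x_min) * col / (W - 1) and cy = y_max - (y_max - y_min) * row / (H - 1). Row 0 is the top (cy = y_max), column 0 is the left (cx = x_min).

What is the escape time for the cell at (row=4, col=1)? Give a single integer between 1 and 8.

z_0 = 0 + 0i, c = 0.0775 + -0.1900i
Iter 1: z = 0.0775 + -0.1900i, |z|^2 = 0.0421
Iter 2: z = 0.0474 + -0.2195i, |z|^2 = 0.0504
Iter 3: z = 0.0316 + -0.2108i, |z|^2 = 0.0454
Iter 4: z = 0.0341 + -0.2033i, |z|^2 = 0.0425
Iter 5: z = 0.0373 + -0.2038i, |z|^2 = 0.0429
Iter 6: z = 0.0373 + -0.2052i, |z|^2 = 0.0435
Iter 7: z = 0.0368 + -0.2053i, |z|^2 = 0.0435

Answer: 8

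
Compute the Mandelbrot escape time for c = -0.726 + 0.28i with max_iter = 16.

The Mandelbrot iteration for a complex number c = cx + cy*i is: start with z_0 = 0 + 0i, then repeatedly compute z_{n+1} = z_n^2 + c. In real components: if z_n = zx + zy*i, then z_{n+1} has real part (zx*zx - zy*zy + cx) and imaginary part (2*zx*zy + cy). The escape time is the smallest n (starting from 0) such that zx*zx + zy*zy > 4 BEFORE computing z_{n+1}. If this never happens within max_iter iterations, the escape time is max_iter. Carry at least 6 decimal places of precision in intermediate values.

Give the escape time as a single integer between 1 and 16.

Answer: 16

Derivation:
z_0 = 0 + 0i, c = -0.7260 + 0.2800i
Iter 1: z = -0.7260 + 0.2800i, |z|^2 = 0.6055
Iter 2: z = -0.2773 + -0.1266i, |z|^2 = 0.0929
Iter 3: z = -0.6651 + 0.3502i, |z|^2 = 0.5650
Iter 4: z = -0.4063 + -0.1858i, |z|^2 = 0.1996
Iter 5: z = -0.5955 + 0.4310i, |z|^2 = 0.5404
Iter 6: z = -0.5572 + -0.2333i, |z|^2 = 0.3649
Iter 7: z = -0.4700 + 0.5400i, |z|^2 = 0.5125
Iter 8: z = -0.7967 + -0.2276i, |z|^2 = 0.6865
Iter 9: z = -0.1431 + 0.6426i, |z|^2 = 0.4334
Iter 10: z = -1.1185 + 0.0961i, |z|^2 = 1.2602
Iter 11: z = 0.5158 + 0.0651i, |z|^2 = 0.2702
Iter 12: z = -0.4642 + 0.3471i, |z|^2 = 0.3360
Iter 13: z = -0.6310 + -0.0423i, |z|^2 = 0.3999
Iter 14: z = -0.3296 + 0.3334i, |z|^2 = 0.2198
Iter 15: z = -0.7285 + 0.0602i, |z|^2 = 0.5343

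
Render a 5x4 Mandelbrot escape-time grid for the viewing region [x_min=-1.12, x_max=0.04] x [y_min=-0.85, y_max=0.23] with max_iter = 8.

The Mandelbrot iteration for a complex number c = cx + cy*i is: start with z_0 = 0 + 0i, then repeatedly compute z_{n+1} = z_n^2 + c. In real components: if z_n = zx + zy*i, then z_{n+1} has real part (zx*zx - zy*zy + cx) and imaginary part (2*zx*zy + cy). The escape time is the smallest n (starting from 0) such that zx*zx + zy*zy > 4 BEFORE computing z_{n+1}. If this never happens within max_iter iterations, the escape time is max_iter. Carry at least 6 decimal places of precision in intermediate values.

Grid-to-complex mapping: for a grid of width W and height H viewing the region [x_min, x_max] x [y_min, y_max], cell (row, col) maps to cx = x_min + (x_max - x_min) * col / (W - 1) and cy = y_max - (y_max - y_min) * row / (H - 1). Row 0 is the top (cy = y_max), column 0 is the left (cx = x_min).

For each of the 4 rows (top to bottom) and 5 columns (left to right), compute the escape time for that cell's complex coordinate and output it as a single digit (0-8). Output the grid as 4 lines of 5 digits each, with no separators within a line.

(row=0, col=0): c = -1.1200 + 0.2300i → escape time 8
(row=0, col=1): c = -0.8300 + 0.2300i → escape time 8
(row=0, col=2): c = -0.5400 + 0.2300i → escape time 8
(row=0, col=3): c = -0.2500 + 0.2300i → escape time 8
(row=0, col=4): c = 0.0400 + 0.2300i → escape time 8
(row=1, col=0): c = -1.1200 + -0.1300i → escape time 8
(row=1, col=1): c = -0.8300 + -0.1300i → escape time 8
(row=1, col=2): c = -0.5400 + -0.1300i → escape time 8
(row=1, col=3): c = -0.2500 + -0.1300i → escape time 8
(row=1, col=4): c = 0.0400 + -0.1300i → escape time 8
(row=2, col=0): c = -1.1200 + -0.4900i → escape time 5
(row=2, col=1): c = -0.8300 + -0.4900i → escape time 6
(row=2, col=2): c = -0.5400 + -0.4900i → escape time 8
(row=2, col=3): c = -0.2500 + -0.4900i → escape time 8
(row=2, col=4): c = 0.0400 + -0.4900i → escape time 8
(row=3, col=0): c = -1.1200 + -0.8500i → escape time 3
(row=3, col=1): c = -0.8300 + -0.8500i → escape time 4
(row=3, col=2): c = -0.5400 + -0.8500i → escape time 4
(row=3, col=3): c = -0.2500 + -0.8500i → escape time 8
(row=3, col=4): c = 0.0400 + -0.8500i → escape time 8

Answer: 88888
88888
56888
34488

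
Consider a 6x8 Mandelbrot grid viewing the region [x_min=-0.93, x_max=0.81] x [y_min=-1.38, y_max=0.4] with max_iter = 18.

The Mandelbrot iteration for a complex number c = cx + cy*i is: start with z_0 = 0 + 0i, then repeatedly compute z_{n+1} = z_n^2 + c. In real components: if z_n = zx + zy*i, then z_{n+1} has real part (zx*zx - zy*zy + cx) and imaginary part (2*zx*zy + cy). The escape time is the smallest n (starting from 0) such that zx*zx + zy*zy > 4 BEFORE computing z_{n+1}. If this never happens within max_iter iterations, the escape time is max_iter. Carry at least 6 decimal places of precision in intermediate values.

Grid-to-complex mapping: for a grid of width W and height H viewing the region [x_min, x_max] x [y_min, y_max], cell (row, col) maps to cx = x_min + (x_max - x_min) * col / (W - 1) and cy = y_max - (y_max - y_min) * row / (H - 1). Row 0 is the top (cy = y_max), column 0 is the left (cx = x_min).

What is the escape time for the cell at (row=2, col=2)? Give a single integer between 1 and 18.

z_0 = 0 + 0i, c = -0.2340 + -0.1086i
Iter 1: z = -0.2340 + -0.1086i, |z|^2 = 0.0665
Iter 2: z = -0.1910 + -0.0578i, |z|^2 = 0.0398
Iter 3: z = -0.2008 + -0.0865i, |z|^2 = 0.0478
Iter 4: z = -0.2011 + -0.0738i, |z|^2 = 0.0459
Iter 5: z = -0.1990 + -0.0789i, |z|^2 = 0.0458
Iter 6: z = -0.2006 + -0.0772i, |z|^2 = 0.0462
Iter 7: z = -0.1997 + -0.0776i, |z|^2 = 0.0459
Iter 8: z = -0.2001 + -0.0776i, |z|^2 = 0.0461
Iter 9: z = -0.2000 + -0.0775i, |z|^2 = 0.0460
Iter 10: z = -0.2000 + -0.0776i, |z|^2 = 0.0460
Iter 11: z = -0.2000 + -0.0775i, |z|^2 = 0.0460
Iter 12: z = -0.2000 + -0.0776i, |z|^2 = 0.0460
Iter 13: z = -0.2000 + -0.0775i, |z|^2 = 0.0460
Iter 14: z = -0.2000 + -0.0776i, |z|^2 = 0.0460
Iter 15: z = -0.2000 + -0.0775i, |z|^2 = 0.0460
Iter 16: z = -0.2000 + -0.0775i, |z|^2 = 0.0460
Iter 17: z = -0.2000 + -0.0775i, |z|^2 = 0.0460

Answer: 18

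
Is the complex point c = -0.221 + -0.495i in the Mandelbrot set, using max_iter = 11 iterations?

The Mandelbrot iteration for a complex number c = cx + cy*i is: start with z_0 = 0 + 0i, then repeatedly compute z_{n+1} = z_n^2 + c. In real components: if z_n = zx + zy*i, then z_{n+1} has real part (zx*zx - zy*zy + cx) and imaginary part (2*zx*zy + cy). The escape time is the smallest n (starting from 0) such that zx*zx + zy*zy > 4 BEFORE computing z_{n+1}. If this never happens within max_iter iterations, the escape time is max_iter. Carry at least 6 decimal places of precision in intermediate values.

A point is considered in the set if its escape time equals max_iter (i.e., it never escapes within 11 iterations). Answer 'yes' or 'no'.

Answer: yes

Derivation:
z_0 = 0 + 0i, c = -0.2210 + -0.4950i
Iter 1: z = -0.2210 + -0.4950i, |z|^2 = 0.2939
Iter 2: z = -0.4172 + -0.2762i, |z|^2 = 0.2503
Iter 3: z = -0.1232 + -0.2645i, |z|^2 = 0.0852
Iter 4: z = -0.2758 + -0.4298i, |z|^2 = 0.2608
Iter 5: z = -0.3297 + -0.2579i, |z|^2 = 0.1752
Iter 6: z = -0.1789 + -0.3249i, |z|^2 = 0.1376
Iter 7: z = -0.2946 + -0.3788i, |z|^2 = 0.2303
Iter 8: z = -0.2777 + -0.2718i, |z|^2 = 0.1510
Iter 9: z = -0.2178 + -0.3440i, |z|^2 = 0.1658
Iter 10: z = -0.2919 + -0.3451i, |z|^2 = 0.2043
Did not escape in 11 iterations → in set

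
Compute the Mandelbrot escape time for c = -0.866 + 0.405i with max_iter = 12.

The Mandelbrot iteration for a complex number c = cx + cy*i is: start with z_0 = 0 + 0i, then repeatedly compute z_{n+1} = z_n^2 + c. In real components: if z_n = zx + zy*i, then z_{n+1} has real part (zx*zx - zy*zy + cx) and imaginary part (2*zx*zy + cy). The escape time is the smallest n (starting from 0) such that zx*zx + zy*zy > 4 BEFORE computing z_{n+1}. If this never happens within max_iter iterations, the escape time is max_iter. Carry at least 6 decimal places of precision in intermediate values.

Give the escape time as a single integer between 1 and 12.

z_0 = 0 + 0i, c = -0.8660 + 0.4050i
Iter 1: z = -0.8660 + 0.4050i, |z|^2 = 0.9140
Iter 2: z = -0.2801 + -0.2965i, |z|^2 = 0.1663
Iter 3: z = -0.8754 + 0.5711i, |z|^2 = 1.0925
Iter 4: z = -0.4257 + -0.5949i, |z|^2 = 0.5351
Iter 5: z = -1.0386 + 0.9115i, |z|^2 = 1.9096
Iter 6: z = -0.6180 + -1.4884i, |z|^2 = 2.5972
Iter 7: z = -2.6994 + 2.2446i, |z|^2 = 12.3248
Escaped at iteration 7

Answer: 7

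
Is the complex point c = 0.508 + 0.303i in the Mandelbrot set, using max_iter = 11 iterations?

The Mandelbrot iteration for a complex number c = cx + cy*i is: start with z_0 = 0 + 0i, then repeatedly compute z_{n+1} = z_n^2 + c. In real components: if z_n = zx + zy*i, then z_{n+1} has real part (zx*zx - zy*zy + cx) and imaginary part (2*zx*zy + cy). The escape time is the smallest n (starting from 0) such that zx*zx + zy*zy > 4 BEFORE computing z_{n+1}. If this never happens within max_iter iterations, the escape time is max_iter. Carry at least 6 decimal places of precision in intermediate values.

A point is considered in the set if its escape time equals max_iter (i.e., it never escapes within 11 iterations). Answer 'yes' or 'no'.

z_0 = 0 + 0i, c = 0.5080 + 0.3030i
Iter 1: z = 0.5080 + 0.3030i, |z|^2 = 0.3499
Iter 2: z = 0.6743 + 0.6108i, |z|^2 = 0.8278
Iter 3: z = 0.5895 + 1.1267i, |z|^2 = 1.6170
Iter 4: z = -0.4140 + 1.6314i, |z|^2 = 2.8328
Iter 5: z = -1.9820 + -1.0479i, |z|^2 = 5.0264
Escaped at iteration 5

Answer: no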